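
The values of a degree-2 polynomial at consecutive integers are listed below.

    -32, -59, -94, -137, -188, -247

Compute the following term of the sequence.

First differences: -27, -35, -43, -51, -59
Second differences: -8, -8, -8, -8
The second differences are constant (-8).
-59 − 8 = -67;  -247 − 67 = -314

-314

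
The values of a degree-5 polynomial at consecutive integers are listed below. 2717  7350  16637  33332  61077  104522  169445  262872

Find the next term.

393197

D1: 4633  9287  16695  27745  43445  64923  93427
D2: 4654  7408  11050  15700  21478  28504
D3: 2754  3642  4650  5778  7026
D4: 888  1008  1128  1248
D5: 120  120  120
Fifth differences constant at 120.
1248 + 120 = 1368;  7026 + 1368 = 8394;  28504 + 8394 = 36898;  93427 + 36898 = 130325;  262872 + 130325 = 393197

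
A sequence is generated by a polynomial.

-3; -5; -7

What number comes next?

-9

First differences: -2, -2
First differences constant at -2.
-7 − 2 = -9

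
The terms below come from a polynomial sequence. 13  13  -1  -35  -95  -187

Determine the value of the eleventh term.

-1337

0, -14, -34, -60, -92
-14, -20, -26, -32
-6, -6, -6
Third differences constant at -6.
-32 − 6 = -38;  -92 − 38 = -130;  -187 − 130 = -317
-38 − 6 = -44;  -130 − 44 = -174;  -317 − 174 = -491
-44 − 6 = -50;  -174 − 50 = -224;  -491 − 224 = -715
-50 − 6 = -56;  -224 − 56 = -280;  -715 − 280 = -995
-56 − 6 = -62;  -280 − 62 = -342;  -995 − 342 = -1337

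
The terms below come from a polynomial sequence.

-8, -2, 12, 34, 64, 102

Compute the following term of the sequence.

148

6, 14, 22, 30, 38
8, 8, 8, 8
The second differences are constant (8).
38 + 8 = 46;  102 + 46 = 148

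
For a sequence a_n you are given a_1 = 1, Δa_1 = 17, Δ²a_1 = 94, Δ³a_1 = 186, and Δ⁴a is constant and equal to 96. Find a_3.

129

Build the table forward from the leading diagonal:
Fourth differences: 96  96  96
Third differences: 186  282  378
Second differences: 94  280  562
First differences: 17  111  391
a: 1  18  129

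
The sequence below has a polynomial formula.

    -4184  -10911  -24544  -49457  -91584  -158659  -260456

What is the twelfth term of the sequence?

-1805401

Δ: -6727, -13633, -24913, -42127, -67075, -101797
Δ²: -6906, -11280, -17214, -24948, -34722
Δ³: -4374, -5934, -7734, -9774
Δ⁴: -1560, -1800, -2040
Δ⁵: -240, -240
Constant fifth difference = -240, so extend:
-2040 − 240 = -2280;  -9774 − 2280 = -12054;  -34722 − 12054 = -46776;  -101797 − 46776 = -148573;  -260456 − 148573 = -409029
-2280 − 240 = -2520;  -12054 − 2520 = -14574;  -46776 − 14574 = -61350;  -148573 − 61350 = -209923;  -409029 − 209923 = -618952
-2520 − 240 = -2760;  -14574 − 2760 = -17334;  -61350 − 17334 = -78684;  -209923 − 78684 = -288607;  -618952 − 288607 = -907559
-2760 − 240 = -3000;  -17334 − 3000 = -20334;  -78684 − 20334 = -99018;  -288607 − 99018 = -387625;  -907559 − 387625 = -1295184
-3000 − 240 = -3240;  -20334 − 3240 = -23574;  -99018 − 23574 = -122592;  -387625 − 122592 = -510217;  -1295184 − 510217 = -1805401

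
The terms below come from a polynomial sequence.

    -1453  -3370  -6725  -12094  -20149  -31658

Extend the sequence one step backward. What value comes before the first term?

D1: -1917, -3355, -5369, -8055, -11509
D2: -1438, -2014, -2686, -3454
D3: -576, -672, -768
D4: -96, -96
The fourth differences are constant at -96.
Work back: -576 + 96 = -480;  -1438 + 480 = -958;  -1917 + 958 = -959;  -1453 + 959 = -494

-494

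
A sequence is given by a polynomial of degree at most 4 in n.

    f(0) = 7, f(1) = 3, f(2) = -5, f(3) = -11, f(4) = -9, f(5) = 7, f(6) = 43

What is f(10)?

507

-4, -8, -6, 2, 16, 36
-4, 2, 8, 14, 20
6, 6, 6, 6
The third differences are constant (6).
20 + 6 = 26;  36 + 26 = 62;  43 + 62 = 105
26 + 6 = 32;  62 + 32 = 94;  105 + 94 = 199
32 + 6 = 38;  94 + 38 = 132;  199 + 132 = 331
38 + 6 = 44;  132 + 44 = 176;  331 + 176 = 507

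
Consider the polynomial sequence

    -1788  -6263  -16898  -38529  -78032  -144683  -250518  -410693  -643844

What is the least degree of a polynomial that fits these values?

5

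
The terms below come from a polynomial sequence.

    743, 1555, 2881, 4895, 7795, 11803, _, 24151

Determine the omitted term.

17165

Using the first 6 terms:
D1: 812, 1326, 2014, 2900, 4008
D2: 514, 688, 886, 1108
D3: 174, 198, 222
D4: 24, 24
Constant fourth difference = 24.
Extend forward: 222 + 24 = 246;  1108 + 246 = 1354;  4008 + 1354 = 5362;  11803 + 5362 = 17165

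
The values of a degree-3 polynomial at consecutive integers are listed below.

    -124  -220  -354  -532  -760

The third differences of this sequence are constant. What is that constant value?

-6

Δ: -96, -134, -178, -228
Δ²: -38, -44, -50
Δ³: -6, -6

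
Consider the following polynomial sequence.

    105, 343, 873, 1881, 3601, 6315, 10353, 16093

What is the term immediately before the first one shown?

238, 530, 1008, 1720, 2714, 4038, 5740
292, 478, 712, 994, 1324, 1702
186, 234, 282, 330, 378
48, 48, 48, 48
The fourth differences are constant at 48.
Work back: 186 − 48 = 138;  292 − 138 = 154;  238 − 154 = 84;  105 − 84 = 21

21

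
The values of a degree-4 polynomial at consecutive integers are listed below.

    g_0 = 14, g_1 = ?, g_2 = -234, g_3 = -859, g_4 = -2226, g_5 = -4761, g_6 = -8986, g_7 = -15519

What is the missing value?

-21

Using the last 6 terms:
D1: -625, -1367, -2535, -4225, -6533
D2: -742, -1168, -1690, -2308
D3: -426, -522, -618
D4: -96, -96
Constant fourth difference = -96.
Extend backward: -426 + 96 = -330;  -742 + 330 = -412;  -625 + 412 = -213;  -234 + 213 = -21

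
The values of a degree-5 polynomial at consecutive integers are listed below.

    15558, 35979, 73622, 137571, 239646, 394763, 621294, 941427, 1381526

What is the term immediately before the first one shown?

5651

Δ: 20421  37643  63949  102075  155117  226531  320133  440099
Δ²: 17222  26306  38126  53042  71414  93602  119966
Δ³: 9084  11820  14916  18372  22188  26364
Δ⁴: 2736  3096  3456  3816  4176
Δ⁵: 360  360  360  360
The fifth differences are constant at 360.
Work back: 2736 − 360 = 2376;  9084 − 2376 = 6708;  17222 − 6708 = 10514;  20421 − 10514 = 9907;  15558 − 9907 = 5651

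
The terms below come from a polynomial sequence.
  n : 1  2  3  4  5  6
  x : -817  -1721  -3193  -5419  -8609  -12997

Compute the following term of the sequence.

-18841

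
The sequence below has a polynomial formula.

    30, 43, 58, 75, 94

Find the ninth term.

190

D1: 13 , 15 , 17 , 19
D2: 2 , 2 , 2
Constant second difference = 2, so extend:
19 + 2 = 21;  94 + 21 = 115
21 + 2 = 23;  115 + 23 = 138
23 + 2 = 25;  138 + 25 = 163
25 + 2 = 27;  163 + 27 = 190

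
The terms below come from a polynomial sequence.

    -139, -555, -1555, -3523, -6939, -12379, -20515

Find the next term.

-32115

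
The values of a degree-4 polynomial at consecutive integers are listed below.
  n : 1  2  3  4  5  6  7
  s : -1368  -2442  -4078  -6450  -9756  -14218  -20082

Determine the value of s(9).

-37120

Δ: -1074 , -1636 , -2372 , -3306 , -4462 , -5864
Δ²: -562 , -736 , -934 , -1156 , -1402
Δ³: -174 , -198 , -222 , -246
Δ⁴: -24 , -24 , -24
Constant fourth difference = -24, so extend:
-246 − 24 = -270;  -1402 − 270 = -1672;  -5864 − 1672 = -7536;  -20082 − 7536 = -27618
-270 − 24 = -294;  -1672 − 294 = -1966;  -7536 − 1966 = -9502;  -27618 − 9502 = -37120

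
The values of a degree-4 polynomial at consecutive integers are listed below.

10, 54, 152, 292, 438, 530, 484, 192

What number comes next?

44 , 98 , 140 , 146 , 92 , -46 , -292
54 , 42 , 6 , -54 , -138 , -246
-12 , -36 , -60 , -84 , -108
-24 , -24 , -24 , -24
The fourth differences are constant (-24).
-108 − 24 = -132;  -246 − 132 = -378;  -292 − 378 = -670;  192 − 670 = -478

-478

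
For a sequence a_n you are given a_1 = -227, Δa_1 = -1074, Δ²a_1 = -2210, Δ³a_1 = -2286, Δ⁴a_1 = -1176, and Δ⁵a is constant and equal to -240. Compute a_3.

-4585

Build the table forward from the leading diagonal:
Δ⁵: -240  -240  -240
Δ⁴: -1176  -1416  -1656
Δ³: -2286  -3462  -4878
Δ²: -2210  -4496  -7958
Δ: -1074  -3284  -7780
a: -227  -1301  -4585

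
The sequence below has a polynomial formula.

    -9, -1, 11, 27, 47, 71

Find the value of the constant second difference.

4

First differences: 8, 12, 16, 20, 24
Second differences: 4, 4, 4, 4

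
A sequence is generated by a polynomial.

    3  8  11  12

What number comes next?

First differences: 5, 3, 1
Second differences: -2, -2
Constant second difference = -2, so extend:
1 − 2 = -1;  12 − 1 = 11

11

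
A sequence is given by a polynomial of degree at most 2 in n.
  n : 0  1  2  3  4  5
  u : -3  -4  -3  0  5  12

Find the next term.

21

Δ: -1  1  3  5  7
Δ²: 2  2  2  2
The second differences are constant (2).
7 + 2 = 9;  12 + 9 = 21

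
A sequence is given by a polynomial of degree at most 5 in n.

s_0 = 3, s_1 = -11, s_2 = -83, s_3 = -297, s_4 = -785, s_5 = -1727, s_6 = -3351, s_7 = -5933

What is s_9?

-15315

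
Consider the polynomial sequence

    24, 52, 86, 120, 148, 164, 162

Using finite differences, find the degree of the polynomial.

3

28, 34, 34, 28, 16, -2
6, 0, -6, -12, -18
-6, -6, -6, -6
The third differences are constant, so the polynomial has degree 3.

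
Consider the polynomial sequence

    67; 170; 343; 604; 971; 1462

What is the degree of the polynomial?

3

Δ: 103, 173, 261, 367, 491
Δ²: 70, 88, 106, 124
Δ³: 18, 18, 18
The third differences are constant, so the polynomial has degree 3.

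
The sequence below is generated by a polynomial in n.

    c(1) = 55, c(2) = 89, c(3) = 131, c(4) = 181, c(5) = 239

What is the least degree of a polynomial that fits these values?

2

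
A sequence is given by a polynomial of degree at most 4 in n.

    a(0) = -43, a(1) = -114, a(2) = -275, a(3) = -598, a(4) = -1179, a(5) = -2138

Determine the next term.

D1: -71, -161, -323, -581, -959
D2: -90, -162, -258, -378
D3: -72, -96, -120
D4: -24, -24
The fourth differences are constant (-24).
-120 − 24 = -144;  -378 − 144 = -522;  -959 − 522 = -1481;  -2138 − 1481 = -3619

-3619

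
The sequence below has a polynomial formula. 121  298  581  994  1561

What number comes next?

First differences: 177, 283, 413, 567
Second differences: 106, 130, 154
Third differences: 24, 24
The third differences are constant (24).
154 + 24 = 178;  567 + 178 = 745;  1561 + 745 = 2306

2306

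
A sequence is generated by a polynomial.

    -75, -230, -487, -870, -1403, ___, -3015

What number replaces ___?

-2110

Using the first 5 terms:
Δ: -155  -257  -383  -533
Δ²: -102  -126  -150
Δ³: -24  -24
Constant third difference = -24.
Extend forward: -150 − 24 = -174;  -533 − 174 = -707;  -1403 − 707 = -2110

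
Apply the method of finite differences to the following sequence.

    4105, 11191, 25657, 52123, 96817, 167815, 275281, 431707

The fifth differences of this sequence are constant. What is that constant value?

D1: 7086, 14466, 26466, 44694, 70998, 107466, 156426
D2: 7380, 12000, 18228, 26304, 36468, 48960
D3: 4620, 6228, 8076, 10164, 12492
D4: 1608, 1848, 2088, 2328
D5: 240, 240, 240

240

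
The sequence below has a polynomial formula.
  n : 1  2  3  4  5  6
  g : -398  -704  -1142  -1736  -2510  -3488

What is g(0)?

-200

First differences: -306, -438, -594, -774, -978
Second differences: -132, -156, -180, -204
Third differences: -24, -24, -24
The third differences are constant at -24.
Work back: -132 + 24 = -108;  -306 + 108 = -198;  -398 + 198 = -200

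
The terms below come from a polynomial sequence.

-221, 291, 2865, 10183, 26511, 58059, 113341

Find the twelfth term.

1250391

D1: 512  2574  7318  16328  31548  55282
D2: 2062  4744  9010  15220  23734
D3: 2682  4266  6210  8514
D4: 1584  1944  2304
D5: 360  360
Constant fifth difference = 360, so extend:
2304 + 360 = 2664;  8514 + 2664 = 11178;  23734 + 11178 = 34912;  55282 + 34912 = 90194;  113341 + 90194 = 203535
2664 + 360 = 3024;  11178 + 3024 = 14202;  34912 + 14202 = 49114;  90194 + 49114 = 139308;  203535 + 139308 = 342843
3024 + 360 = 3384;  14202 + 3384 = 17586;  49114 + 17586 = 66700;  139308 + 66700 = 206008;  342843 + 206008 = 548851
3384 + 360 = 3744;  17586 + 3744 = 21330;  66700 + 21330 = 88030;  206008 + 88030 = 294038;  548851 + 294038 = 842889
3744 + 360 = 4104;  21330 + 4104 = 25434;  88030 + 25434 = 113464;  294038 + 113464 = 407502;  842889 + 407502 = 1250391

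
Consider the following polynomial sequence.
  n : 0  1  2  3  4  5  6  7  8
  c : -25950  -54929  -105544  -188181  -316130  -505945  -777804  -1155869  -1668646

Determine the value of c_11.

-4373029

-28979, -50615, -82637, -127949, -189815, -271859, -378065, -512777
-21636, -32022, -45312, -61866, -82044, -106206, -134712
-10386, -13290, -16554, -20178, -24162, -28506
-2904, -3264, -3624, -3984, -4344
-360, -360, -360, -360
Constant fifth difference = -360, so extend:
-4344 − 360 = -4704;  -28506 − 4704 = -33210;  -134712 − 33210 = -167922;  -512777 − 167922 = -680699;  -1668646 − 680699 = -2349345
-4704 − 360 = -5064;  -33210 − 5064 = -38274;  -167922 − 38274 = -206196;  -680699 − 206196 = -886895;  -2349345 − 886895 = -3236240
-5064 − 360 = -5424;  -38274 − 5424 = -43698;  -206196 − 43698 = -249894;  -886895 − 249894 = -1136789;  -3236240 − 1136789 = -4373029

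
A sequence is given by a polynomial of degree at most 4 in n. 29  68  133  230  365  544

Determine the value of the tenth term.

39  65  97  135  179
26  32  38  44
6  6  6
The third differences are constant (6).
44 + 6 = 50;  179 + 50 = 229;  544 + 229 = 773
50 + 6 = 56;  229 + 56 = 285;  773 + 285 = 1058
56 + 6 = 62;  285 + 62 = 347;  1058 + 347 = 1405
62 + 6 = 68;  347 + 68 = 415;  1405 + 415 = 1820

1820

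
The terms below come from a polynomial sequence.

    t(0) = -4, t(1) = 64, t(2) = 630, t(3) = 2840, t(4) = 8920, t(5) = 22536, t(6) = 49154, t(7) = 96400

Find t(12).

First differences: 68, 566, 2210, 6080, 13616, 26618, 47246
Second differences: 498, 1644, 3870, 7536, 13002, 20628
Third differences: 1146, 2226, 3666, 5466, 7626
Fourth differences: 1080, 1440, 1800, 2160
Fifth differences: 360, 360, 360
The fifth differences are constant (360).
2160 + 360 = 2520;  7626 + 2520 = 10146;  20628 + 10146 = 30774;  47246 + 30774 = 78020;  96400 + 78020 = 174420
2520 + 360 = 2880;  10146 + 2880 = 13026;  30774 + 13026 = 43800;  78020 + 43800 = 121820;  174420 + 121820 = 296240
2880 + 360 = 3240;  13026 + 3240 = 16266;  43800 + 16266 = 60066;  121820 + 60066 = 181886;  296240 + 181886 = 478126
3240 + 360 = 3600;  16266 + 3600 = 19866;  60066 + 19866 = 79932;  181886 + 79932 = 261818;  478126 + 261818 = 739944
3600 + 360 = 3960;  19866 + 3960 = 23826;  79932 + 23826 = 103758;  261818 + 103758 = 365576;  739944 + 365576 = 1105520

1105520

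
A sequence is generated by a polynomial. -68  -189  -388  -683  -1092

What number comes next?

Δ: -121, -199, -295, -409
Δ²: -78, -96, -114
Δ³: -18, -18
Constant third difference = -18, so extend:
-114 − 18 = -132;  -409 − 132 = -541;  -1092 − 541 = -1633

-1633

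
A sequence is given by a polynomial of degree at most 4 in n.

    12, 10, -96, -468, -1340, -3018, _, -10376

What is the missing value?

-5880

Using the first 6 terms:
D1: -2, -106, -372, -872, -1678
D2: -104, -266, -500, -806
D3: -162, -234, -306
D4: -72, -72
Constant fourth difference = -72.
Extend forward: -306 − 72 = -378;  -806 − 378 = -1184;  -1678 − 1184 = -2862;  -3018 − 2862 = -5880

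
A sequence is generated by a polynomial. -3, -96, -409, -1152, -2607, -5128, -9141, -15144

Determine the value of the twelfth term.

-71536

-93, -313, -743, -1455, -2521, -4013, -6003
-220, -430, -712, -1066, -1492, -1990
-210, -282, -354, -426, -498
-72, -72, -72, -72
The fourth differences are constant (-72).
-498 − 72 = -570;  -1990 − 570 = -2560;  -6003 − 2560 = -8563;  -15144 − 8563 = -23707
-570 − 72 = -642;  -2560 − 642 = -3202;  -8563 − 3202 = -11765;  -23707 − 11765 = -35472
-642 − 72 = -714;  -3202 − 714 = -3916;  -11765 − 3916 = -15681;  -35472 − 15681 = -51153
-714 − 72 = -786;  -3916 − 786 = -4702;  -15681 − 4702 = -20383;  -51153 − 20383 = -71536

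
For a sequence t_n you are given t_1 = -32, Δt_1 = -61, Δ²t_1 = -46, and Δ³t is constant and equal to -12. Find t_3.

-200

Build the table forward from the leading diagonal:
D3: -12, -12, -12
D2: -46, -58, -70
D1: -61, -107, -165
t: -32, -93, -200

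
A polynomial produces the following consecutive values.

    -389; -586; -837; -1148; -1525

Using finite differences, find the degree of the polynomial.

3

Δ: -197, -251, -311, -377
Δ²: -54, -60, -66
Δ³: -6, -6
The third differences are constant, so the polynomial has degree 3.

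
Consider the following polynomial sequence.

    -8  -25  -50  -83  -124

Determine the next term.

First differences: -17, -25, -33, -41
Second differences: -8, -8, -8
Constant second difference = -8, so extend:
-41 − 8 = -49;  -124 − 49 = -173

-173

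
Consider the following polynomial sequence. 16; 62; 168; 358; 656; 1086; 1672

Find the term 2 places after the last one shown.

D1: 46  106  190  298  430  586
D2: 60  84  108  132  156
D3: 24  24  24  24
The third differences are constant (24).
156 + 24 = 180;  586 + 180 = 766;  1672 + 766 = 2438
180 + 24 = 204;  766 + 204 = 970;  2438 + 970 = 3408

3408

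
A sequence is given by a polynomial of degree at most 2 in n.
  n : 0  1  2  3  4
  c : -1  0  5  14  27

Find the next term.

44

D1: 1 , 5 , 9 , 13
D2: 4 , 4 , 4
Second differences constant at 4.
13 + 4 = 17;  27 + 17 = 44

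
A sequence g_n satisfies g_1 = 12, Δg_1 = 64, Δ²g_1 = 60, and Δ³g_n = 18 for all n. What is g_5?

Build the table forward from the leading diagonal:
D3: 18, 18, 18, 18, 18
D2: 60, 78, 96, 114, 132
D1: 64, 124, 202, 298, 412
g: 12, 76, 200, 402, 700

700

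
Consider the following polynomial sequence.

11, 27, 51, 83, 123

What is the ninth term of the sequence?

363

16, 24, 32, 40
8, 8, 8
Constant second difference = 8, so extend:
40 + 8 = 48;  123 + 48 = 171
48 + 8 = 56;  171 + 56 = 227
56 + 8 = 64;  227 + 64 = 291
64 + 8 = 72;  291 + 72 = 363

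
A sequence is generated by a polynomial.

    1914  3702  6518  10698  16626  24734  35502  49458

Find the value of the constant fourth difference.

48

Δ: 1788, 2816, 4180, 5928, 8108, 10768, 13956
Δ²: 1028, 1364, 1748, 2180, 2660, 3188
Δ³: 336, 384, 432, 480, 528
Δ⁴: 48, 48, 48, 48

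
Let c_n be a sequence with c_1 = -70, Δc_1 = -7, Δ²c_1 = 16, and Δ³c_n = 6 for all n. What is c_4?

Build the table forward from the leading diagonal:
Δ³: 6, 6, 6, 6
Δ²: 16, 22, 28, 34
Δ: -7, 9, 31, 59
c: -70, -77, -68, -37

-37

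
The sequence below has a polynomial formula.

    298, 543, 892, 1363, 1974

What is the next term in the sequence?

D1: 245 , 349 , 471 , 611
D2: 104 , 122 , 140
D3: 18 , 18
Third differences constant at 18.
140 + 18 = 158;  611 + 158 = 769;  1974 + 769 = 2743

2743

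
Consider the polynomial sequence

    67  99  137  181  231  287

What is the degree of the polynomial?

2

First differences: 32, 38, 44, 50, 56
Second differences: 6, 6, 6, 6
The second differences are constant, so the polynomial has degree 2.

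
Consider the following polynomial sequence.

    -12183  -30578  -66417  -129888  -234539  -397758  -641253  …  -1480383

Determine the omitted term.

Using the first 7 terms:
Δ: -18395  -35839  -63471  -104651  -163219  -243495
Δ²: -17444  -27632  -41180  -58568  -80276
Δ³: -10188  -13548  -17388  -21708
Δ⁴: -3360  -3840  -4320
Δ⁵: -480  -480
Constant fifth difference = -480.
Extend forward: -4320 − 480 = -4800;  -21708 − 4800 = -26508;  -80276 − 26508 = -106784;  -243495 − 106784 = -350279;  -641253 − 350279 = -991532

-991532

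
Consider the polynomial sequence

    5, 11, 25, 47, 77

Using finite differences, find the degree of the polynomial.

D1: 6, 14, 22, 30
D2: 8, 8, 8
The second differences are constant, so the polynomial has degree 2.

2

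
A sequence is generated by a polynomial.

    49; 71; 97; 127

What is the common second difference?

First differences: 22, 26, 30
Second differences: 4, 4

4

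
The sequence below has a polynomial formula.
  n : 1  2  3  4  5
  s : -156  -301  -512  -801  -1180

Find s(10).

-4845

D1: -145, -211, -289, -379
D2: -66, -78, -90
D3: -12, -12
Constant third difference = -12, so extend:
-90 − 12 = -102;  -379 − 102 = -481;  -1180 − 481 = -1661
-102 − 12 = -114;  -481 − 114 = -595;  -1661 − 595 = -2256
-114 − 12 = -126;  -595 − 126 = -721;  -2256 − 721 = -2977
-126 − 12 = -138;  -721 − 138 = -859;  -2977 − 859 = -3836
-138 − 12 = -150;  -859 − 150 = -1009;  -3836 − 1009 = -4845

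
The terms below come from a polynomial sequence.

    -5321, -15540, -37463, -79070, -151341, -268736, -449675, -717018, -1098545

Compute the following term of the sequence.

D1: -10219, -21923, -41607, -72271, -117395, -180939, -267343, -381527
D2: -11704, -19684, -30664, -45124, -63544, -86404, -114184
D3: -7980, -10980, -14460, -18420, -22860, -27780
D4: -3000, -3480, -3960, -4440, -4920
D5: -480, -480, -480, -480
The fifth differences are constant (-480).
-4920 − 480 = -5400;  -27780 − 5400 = -33180;  -114184 − 33180 = -147364;  -381527 − 147364 = -528891;  -1098545 − 528891 = -1627436

-1627436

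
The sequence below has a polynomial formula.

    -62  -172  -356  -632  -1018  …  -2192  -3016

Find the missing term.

-1532

Using the first 5 terms:
D1: -110, -184, -276, -386
D2: -74, -92, -110
D3: -18, -18
Constant third difference = -18.
Extend forward: -110 − 18 = -128;  -386 − 128 = -514;  -1018 − 514 = -1532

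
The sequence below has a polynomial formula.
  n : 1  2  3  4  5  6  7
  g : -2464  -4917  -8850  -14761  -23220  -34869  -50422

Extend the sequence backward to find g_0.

Δ: -2453, -3933, -5911, -8459, -11649, -15553
Δ²: -1480, -1978, -2548, -3190, -3904
Δ³: -498, -570, -642, -714
Δ⁴: -72, -72, -72
The fourth differences are constant at -72.
Work back: -498 + 72 = -426;  -1480 + 426 = -1054;  -2453 + 1054 = -1399;  -2464 + 1399 = -1065

-1065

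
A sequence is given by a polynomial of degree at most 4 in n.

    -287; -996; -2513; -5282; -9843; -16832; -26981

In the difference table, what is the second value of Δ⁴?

-96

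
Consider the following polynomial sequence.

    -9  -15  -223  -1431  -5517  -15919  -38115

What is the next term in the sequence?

-80103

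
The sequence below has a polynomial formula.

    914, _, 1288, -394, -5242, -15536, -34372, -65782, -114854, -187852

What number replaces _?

1388

Using the last 8 terms:
D1: -1682  -4848  -10294  -18836  -31410  -49072  -72998
D2: -3166  -5446  -8542  -12574  -17662  -23926
D3: -2280  -3096  -4032  -5088  -6264
D4: -816  -936  -1056  -1176
D5: -120  -120  -120
Constant fifth difference = -120.
Extend backward: -816 + 120 = -696;  -2280 + 696 = -1584;  -3166 + 1584 = -1582;  -1682 + 1582 = -100;  1288 + 100 = 1388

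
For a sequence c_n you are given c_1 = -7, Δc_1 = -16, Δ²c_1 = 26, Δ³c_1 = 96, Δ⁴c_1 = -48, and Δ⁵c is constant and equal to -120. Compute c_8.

-413

Build the table forward from the leading diagonal:
Fifth differences: -120  -120  -120  -120  -120  -120  -120  -120
Fourth differences: -48  -168  -288  -408  -528  -648  -768  -888
Third differences: 96  48  -120  -408  -816  -1344  -1992  -2760
Second differences: 26  122  170  50  -358  -1174  -2518  -4510
First differences: -16  10  132  302  352  -6  -1180  -3698
c: -7  -23  -13  119  421  773  767  -413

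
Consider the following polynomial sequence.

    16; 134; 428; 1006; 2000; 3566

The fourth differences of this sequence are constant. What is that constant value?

D1: 118, 294, 578, 994, 1566
D2: 176, 284, 416, 572
D3: 108, 132, 156
D4: 24, 24

24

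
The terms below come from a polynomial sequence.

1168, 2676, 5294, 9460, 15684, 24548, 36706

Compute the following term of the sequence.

First differences: 1508, 2618, 4166, 6224, 8864, 12158
Second differences: 1110, 1548, 2058, 2640, 3294
Third differences: 438, 510, 582, 654
Fourth differences: 72, 72, 72
Fourth differences constant at 72.
654 + 72 = 726;  3294 + 726 = 4020;  12158 + 4020 = 16178;  36706 + 16178 = 52884

52884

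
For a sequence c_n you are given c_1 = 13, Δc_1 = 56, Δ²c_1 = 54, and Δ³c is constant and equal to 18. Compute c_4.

361

Build the table forward from the leading diagonal:
Δ³: 18  18  18  18
Δ²: 54  72  90  108
Δ: 56  110  182  272
c: 13  69  179  361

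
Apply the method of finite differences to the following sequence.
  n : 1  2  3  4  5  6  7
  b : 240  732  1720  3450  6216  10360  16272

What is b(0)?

46

492, 988, 1730, 2766, 4144, 5912
496, 742, 1036, 1378, 1768
246, 294, 342, 390
48, 48, 48
The fourth differences are constant at 48.
Work back: 246 − 48 = 198;  496 − 198 = 298;  492 − 298 = 194;  240 − 194 = 46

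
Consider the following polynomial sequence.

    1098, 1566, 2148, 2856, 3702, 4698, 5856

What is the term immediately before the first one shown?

468  582  708  846  996  1158
114  126  138  150  162
12  12  12  12
The third differences are constant at 12.
Work back: 114 − 12 = 102;  468 − 102 = 366;  1098 − 366 = 732

732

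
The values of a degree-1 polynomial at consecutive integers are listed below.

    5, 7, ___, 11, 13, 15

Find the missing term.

Using the last 3 terms:
Δ: 2  2
Constant first difference = 2.
Extend backward: 11 − 2 = 9

9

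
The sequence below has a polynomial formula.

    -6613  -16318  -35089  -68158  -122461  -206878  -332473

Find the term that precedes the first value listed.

-2206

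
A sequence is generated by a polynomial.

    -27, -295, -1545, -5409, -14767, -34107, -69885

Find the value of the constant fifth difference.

D1: -268, -1250, -3864, -9358, -19340, -35778
D2: -982, -2614, -5494, -9982, -16438
D3: -1632, -2880, -4488, -6456
D4: -1248, -1608, -1968
D5: -360, -360

-360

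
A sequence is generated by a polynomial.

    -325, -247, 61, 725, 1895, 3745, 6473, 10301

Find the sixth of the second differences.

1100

Δ: 78, 308, 664, 1170, 1850, 2728, 3828
Δ²: 230, 356, 506, 680, 878, 1100
Δ³: 126, 150, 174, 198, 222
Δ⁴: 24, 24, 24, 24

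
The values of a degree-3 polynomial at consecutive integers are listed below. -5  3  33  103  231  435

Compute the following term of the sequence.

733

First differences: 8 , 30 , 70 , 128 , 204
Second differences: 22 , 40 , 58 , 76
Third differences: 18 , 18 , 18
The third differences are constant (18).
76 + 18 = 94;  204 + 94 = 298;  435 + 298 = 733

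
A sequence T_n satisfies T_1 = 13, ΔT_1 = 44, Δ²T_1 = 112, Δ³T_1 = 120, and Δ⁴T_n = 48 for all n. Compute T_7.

Build the table forward from the leading diagonal:
Δ⁴: 48, 48, 48, 48, 48, 48, 48
Δ³: 120, 168, 216, 264, 312, 360, 408
Δ²: 112, 232, 400, 616, 880, 1192, 1552
Δ: 44, 156, 388, 788, 1404, 2284, 3476
T: 13, 57, 213, 601, 1389, 2793, 5077

5077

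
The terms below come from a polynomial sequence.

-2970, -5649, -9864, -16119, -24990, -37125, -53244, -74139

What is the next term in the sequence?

-2679, -4215, -6255, -8871, -12135, -16119, -20895
-1536, -2040, -2616, -3264, -3984, -4776
-504, -576, -648, -720, -792
-72, -72, -72, -72
Fourth differences constant at -72.
-792 − 72 = -864;  -4776 − 864 = -5640;  -20895 − 5640 = -26535;  -74139 − 26535 = -100674

-100674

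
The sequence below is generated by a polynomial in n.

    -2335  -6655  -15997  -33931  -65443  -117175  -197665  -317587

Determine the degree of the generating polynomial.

5

First differences: -4320, -9342, -17934, -31512, -51732, -80490, -119922
Second differences: -5022, -8592, -13578, -20220, -28758, -39432
Third differences: -3570, -4986, -6642, -8538, -10674
Fourth differences: -1416, -1656, -1896, -2136
Fifth differences: -240, -240, -240
The fifth differences are constant, so the polynomial has degree 5.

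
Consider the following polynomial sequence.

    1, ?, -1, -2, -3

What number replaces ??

Using the last 3 terms:
First differences: -1, -1
Constant first difference = -1.
Extend backward: -1 + 1 = 0

0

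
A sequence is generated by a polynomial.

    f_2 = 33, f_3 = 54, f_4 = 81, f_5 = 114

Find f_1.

D1: 21, 27, 33
D2: 6, 6
The second differences are constant at 6.
Work back: 21 − 6 = 15;  33 − 15 = 18

18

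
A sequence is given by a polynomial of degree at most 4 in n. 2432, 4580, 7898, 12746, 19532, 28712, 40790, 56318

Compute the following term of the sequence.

75896

First differences: 2148, 3318, 4848, 6786, 9180, 12078, 15528
Second differences: 1170, 1530, 1938, 2394, 2898, 3450
Third differences: 360, 408, 456, 504, 552
Fourth differences: 48, 48, 48, 48
Fourth differences constant at 48.
552 + 48 = 600;  3450 + 600 = 4050;  15528 + 4050 = 19578;  56318 + 19578 = 75896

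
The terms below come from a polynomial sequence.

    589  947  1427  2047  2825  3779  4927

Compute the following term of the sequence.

D1: 358  480  620  778  954  1148
D2: 122  140  158  176  194
D3: 18  18  18  18
The third differences are constant (18).
194 + 18 = 212;  1148 + 212 = 1360;  4927 + 1360 = 6287

6287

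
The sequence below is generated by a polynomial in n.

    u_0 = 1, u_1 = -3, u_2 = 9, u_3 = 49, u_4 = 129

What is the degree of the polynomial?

-4, 12, 40, 80
16, 28, 40
12, 12
The third differences are constant, so the polynomial has degree 3.

3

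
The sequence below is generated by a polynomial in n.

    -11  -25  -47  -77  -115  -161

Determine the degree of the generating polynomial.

2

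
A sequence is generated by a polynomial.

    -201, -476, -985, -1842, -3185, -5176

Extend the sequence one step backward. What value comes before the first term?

-70

First differences: -275, -509, -857, -1343, -1991
Second differences: -234, -348, -486, -648
Third differences: -114, -138, -162
Fourth differences: -24, -24
The fourth differences are constant at -24.
Work back: -114 + 24 = -90;  -234 + 90 = -144;  -275 + 144 = -131;  -201 + 131 = -70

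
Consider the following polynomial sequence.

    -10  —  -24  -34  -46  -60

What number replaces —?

-16

Using the last 4 terms:
Δ: -10, -12, -14
Δ²: -2, -2
Constant second difference = -2.
Extend backward: -10 + 2 = -8;  -24 + 8 = -16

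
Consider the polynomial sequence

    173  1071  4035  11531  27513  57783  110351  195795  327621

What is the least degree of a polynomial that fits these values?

5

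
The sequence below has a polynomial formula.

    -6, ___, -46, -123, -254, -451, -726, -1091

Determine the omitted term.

-11

Using the last 6 terms:
D1: -77  -131  -197  -275  -365
D2: -54  -66  -78  -90
D3: -12  -12  -12
Constant third difference = -12.
Extend backward: -54 + 12 = -42;  -77 + 42 = -35;  -46 + 35 = -11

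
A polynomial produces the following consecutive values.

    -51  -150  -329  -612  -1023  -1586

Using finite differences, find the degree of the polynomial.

3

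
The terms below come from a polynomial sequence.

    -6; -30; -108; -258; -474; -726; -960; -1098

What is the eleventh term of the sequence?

204

Δ: -24, -78, -150, -216, -252, -234, -138
Δ²: -54, -72, -66, -36, 18, 96
Δ³: -18, 6, 30, 54, 78
Δ⁴: 24, 24, 24, 24
The fourth differences are constant (24).
78 + 24 = 102;  96 + 102 = 198;  -138 + 198 = 60;  -1098 + 60 = -1038
102 + 24 = 126;  198 + 126 = 324;  60 + 324 = 384;  -1038 + 384 = -654
126 + 24 = 150;  324 + 150 = 474;  384 + 474 = 858;  -654 + 858 = 204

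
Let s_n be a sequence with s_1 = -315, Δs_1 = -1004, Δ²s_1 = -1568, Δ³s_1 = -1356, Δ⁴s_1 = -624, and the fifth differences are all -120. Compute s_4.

-9387

Build the table forward from the leading diagonal:
Δ⁵: -120, -120, -120, -120
Δ⁴: -624, -744, -864, -984
Δ³: -1356, -1980, -2724, -3588
Δ²: -1568, -2924, -4904, -7628
Δ: -1004, -2572, -5496, -10400
s: -315, -1319, -3891, -9387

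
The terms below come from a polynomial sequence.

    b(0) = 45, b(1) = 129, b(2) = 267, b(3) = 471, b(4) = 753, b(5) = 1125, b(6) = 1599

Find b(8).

2901

D1: 84 , 138 , 204 , 282 , 372 , 474
D2: 54 , 66 , 78 , 90 , 102
D3: 12 , 12 , 12 , 12
Third differences constant at 12.
102 + 12 = 114;  474 + 114 = 588;  1599 + 588 = 2187
114 + 12 = 126;  588 + 126 = 714;  2187 + 714 = 2901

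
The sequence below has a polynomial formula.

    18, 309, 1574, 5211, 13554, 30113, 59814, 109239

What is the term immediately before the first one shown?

291, 1265, 3637, 8343, 16559, 29701, 49425
974, 2372, 4706, 8216, 13142, 19724
1398, 2334, 3510, 4926, 6582
936, 1176, 1416, 1656
240, 240, 240
The fifth differences are constant at 240.
Work back: 936 − 240 = 696;  1398 − 696 = 702;  974 − 702 = 272;  291 − 272 = 19;  18 − 19 = -1

-1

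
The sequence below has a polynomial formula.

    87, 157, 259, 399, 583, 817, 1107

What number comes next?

1459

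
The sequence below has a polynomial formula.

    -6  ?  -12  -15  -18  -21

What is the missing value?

Using the last 4 terms:
-3, -3, -3
Constant first difference = -3.
Extend backward: -12 + 3 = -9

-9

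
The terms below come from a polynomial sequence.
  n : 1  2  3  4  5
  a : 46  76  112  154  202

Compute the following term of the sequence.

256

D1: 30, 36, 42, 48
D2: 6, 6, 6
Second differences constant at 6.
48 + 6 = 54;  202 + 54 = 256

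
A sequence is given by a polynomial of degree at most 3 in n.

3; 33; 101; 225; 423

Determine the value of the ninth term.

D1: 30, 68, 124, 198
D2: 38, 56, 74
D3: 18, 18
Third differences constant at 18.
74 + 18 = 92;  198 + 92 = 290;  423 + 290 = 713
92 + 18 = 110;  290 + 110 = 400;  713 + 400 = 1113
110 + 18 = 128;  400 + 128 = 528;  1113 + 528 = 1641
128 + 18 = 146;  528 + 146 = 674;  1641 + 674 = 2315

2315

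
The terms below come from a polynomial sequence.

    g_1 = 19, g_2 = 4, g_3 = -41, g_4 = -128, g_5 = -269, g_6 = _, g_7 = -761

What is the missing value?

-476

Using the first 5 terms:
Δ: -15  -45  -87  -141
Δ²: -30  -42  -54
Δ³: -12  -12
Constant third difference = -12.
Extend forward: -54 − 12 = -66;  -141 − 66 = -207;  -269 − 207 = -476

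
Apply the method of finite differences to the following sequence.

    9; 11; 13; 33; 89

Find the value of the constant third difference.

18

D1: 2, 2, 20, 56
D2: 0, 18, 36
D3: 18, 18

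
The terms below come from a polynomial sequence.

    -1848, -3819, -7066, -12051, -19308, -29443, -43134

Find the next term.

D1: -1971, -3247, -4985, -7257, -10135, -13691
D2: -1276, -1738, -2272, -2878, -3556
D3: -462, -534, -606, -678
D4: -72, -72, -72
The fourth differences are constant (-72).
-678 − 72 = -750;  -3556 − 750 = -4306;  -13691 − 4306 = -17997;  -43134 − 17997 = -61131

-61131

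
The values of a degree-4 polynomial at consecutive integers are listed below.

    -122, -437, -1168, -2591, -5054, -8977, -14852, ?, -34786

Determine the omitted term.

-23243

Using the first 7 terms:
D1: -315, -731, -1423, -2463, -3923, -5875
D2: -416, -692, -1040, -1460, -1952
D3: -276, -348, -420, -492
D4: -72, -72, -72
Constant fourth difference = -72.
Extend forward: -492 − 72 = -564;  -1952 − 564 = -2516;  -5875 − 2516 = -8391;  -14852 − 8391 = -23243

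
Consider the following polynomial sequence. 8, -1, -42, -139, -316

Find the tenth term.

D1: -9, -41, -97, -177
D2: -32, -56, -80
D3: -24, -24
Third differences constant at -24.
-80 − 24 = -104;  -177 − 104 = -281;  -316 − 281 = -597
-104 − 24 = -128;  -281 − 128 = -409;  -597 − 409 = -1006
-128 − 24 = -152;  -409 − 152 = -561;  -1006 − 561 = -1567
-152 − 24 = -176;  -561 − 176 = -737;  -1567 − 737 = -2304
-176 − 24 = -200;  -737 − 200 = -937;  -2304 − 937 = -3241

-3241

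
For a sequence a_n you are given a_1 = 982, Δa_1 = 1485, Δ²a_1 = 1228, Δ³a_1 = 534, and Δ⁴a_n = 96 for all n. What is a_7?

40432

Build the table forward from the leading diagonal:
Fourth differences: 96, 96, 96, 96, 96, 96, 96
Third differences: 534, 630, 726, 822, 918, 1014, 1110
Second differences: 1228, 1762, 2392, 3118, 3940, 4858, 5872
First differences: 1485, 2713, 4475, 6867, 9985, 13925, 18783
a: 982, 2467, 5180, 9655, 16522, 26507, 40432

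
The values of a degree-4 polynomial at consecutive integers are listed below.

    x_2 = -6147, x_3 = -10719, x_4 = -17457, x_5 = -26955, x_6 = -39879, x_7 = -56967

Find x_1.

-3219

First differences: -4572  -6738  -9498  -12924  -17088
Second differences: -2166  -2760  -3426  -4164
Third differences: -594  -666  -738
Fourth differences: -72  -72
The fourth differences are constant at -72.
Work back: -594 + 72 = -522;  -2166 + 522 = -1644;  -4572 + 1644 = -2928;  -6147 + 2928 = -3219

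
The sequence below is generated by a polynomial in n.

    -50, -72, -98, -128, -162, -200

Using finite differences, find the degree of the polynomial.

2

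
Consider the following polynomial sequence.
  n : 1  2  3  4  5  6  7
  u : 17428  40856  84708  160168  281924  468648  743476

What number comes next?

Δ: 23428  43852  75460  121756  186724  274828
Δ²: 20424  31608  46296  64968  88104
Δ³: 11184  14688  18672  23136
Δ⁴: 3504  3984  4464
Δ⁵: 480  480
The fifth differences are constant (480).
4464 + 480 = 4944;  23136 + 4944 = 28080;  88104 + 28080 = 116184;  274828 + 116184 = 391012;  743476 + 391012 = 1134488

1134488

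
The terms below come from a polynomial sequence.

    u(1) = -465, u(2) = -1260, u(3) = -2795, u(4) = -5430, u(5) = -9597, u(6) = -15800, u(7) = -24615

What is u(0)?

-122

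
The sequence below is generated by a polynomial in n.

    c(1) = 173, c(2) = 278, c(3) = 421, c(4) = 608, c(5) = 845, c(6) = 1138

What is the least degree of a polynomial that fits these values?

3

Δ: 105, 143, 187, 237, 293
Δ²: 38, 44, 50, 56
Δ³: 6, 6, 6
The third differences are constant, so the polynomial has degree 3.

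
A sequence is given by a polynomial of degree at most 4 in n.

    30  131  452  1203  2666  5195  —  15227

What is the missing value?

9216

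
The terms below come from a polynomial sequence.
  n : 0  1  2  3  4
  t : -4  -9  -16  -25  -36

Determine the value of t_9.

-121

First differences: -5  -7  -9  -11
Second differences: -2  -2  -2
Second differences constant at -2.
-11 − 2 = -13;  -36 − 13 = -49
-13 − 2 = -15;  -49 − 15 = -64
-15 − 2 = -17;  -64 − 17 = -81
-17 − 2 = -19;  -81 − 19 = -100
-19 − 2 = -21;  -100 − 21 = -121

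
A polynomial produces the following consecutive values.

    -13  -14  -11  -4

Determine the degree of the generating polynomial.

2

Δ: -1, 3, 7
Δ²: 4, 4
The second differences are constant, so the polynomial has degree 2.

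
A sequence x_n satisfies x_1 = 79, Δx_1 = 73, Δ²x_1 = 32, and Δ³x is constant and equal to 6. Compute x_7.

Build the table forward from the leading diagonal:
Δ³: 6  6  6  6  6  6  6
Δ²: 32  38  44  50  56  62  68
Δ: 73  105  143  187  237  293  355
x: 79  152  257  400  587  824  1117

1117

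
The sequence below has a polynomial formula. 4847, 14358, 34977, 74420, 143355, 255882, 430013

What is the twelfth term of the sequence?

3189468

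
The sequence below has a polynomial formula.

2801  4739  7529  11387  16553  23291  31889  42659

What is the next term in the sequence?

55937

D1: 1938  2790  3858  5166  6738  8598  10770
D2: 852  1068  1308  1572  1860  2172
D3: 216  240  264  288  312
D4: 24  24  24  24
The fourth differences are constant (24).
312 + 24 = 336;  2172 + 336 = 2508;  10770 + 2508 = 13278;  42659 + 13278 = 55937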